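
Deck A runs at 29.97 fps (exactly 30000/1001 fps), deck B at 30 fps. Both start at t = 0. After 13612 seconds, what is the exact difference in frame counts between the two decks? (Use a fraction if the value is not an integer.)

408360/1001 frames

A emits 30000/1001 × 13612 = 408360000/1001 frames; B emits 30 × 13612 = 408360.
Difference = 408360/1001 frames (≈ 407.9520); B is ahead of A.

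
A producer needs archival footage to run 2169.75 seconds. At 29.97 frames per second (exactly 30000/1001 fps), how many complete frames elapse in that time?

Frames = 2169.75 × 30000/1001 = 5917500/91 ≈ 65027.4725.
Complete frames: 65027.

65027 frames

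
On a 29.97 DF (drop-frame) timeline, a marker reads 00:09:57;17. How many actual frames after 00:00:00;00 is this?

17909

As if non-drop at 30 labels/s: (0 × 3600 + 9 × 60 + 57) × 30 + 17 = 17927.
Minute boundaries passed: 9; those not divisible by 10: 9 − 0 = 9; dropped labels = 2 × 9 = 18.
Actual frame index = 17927 − 18 = 17909.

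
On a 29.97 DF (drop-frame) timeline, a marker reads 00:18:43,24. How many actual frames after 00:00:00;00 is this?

As if non-drop at 30 labels/s: (0 × 3600 + 18 × 60 + 43) × 30 + 24 = 33714.
Minute boundaries passed: 18; those not divisible by 10: 18 − 1 = 17; dropped labels = 2 × 17 = 34.
Actual frame index = 33714 − 34 = 33680.

33680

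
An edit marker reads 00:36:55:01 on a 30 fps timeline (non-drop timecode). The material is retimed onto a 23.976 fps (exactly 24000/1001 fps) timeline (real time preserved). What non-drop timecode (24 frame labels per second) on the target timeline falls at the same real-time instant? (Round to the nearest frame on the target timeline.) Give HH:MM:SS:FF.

Source frame index: (0×3600 + 36×60 + 55) × 30 + 1 = 66451.
Real time: 66451 / (30) = 66451/30 s.
Target frame: (66451/30) × (24000/1001) = 690400/13 ≈ 53107.692 → 53108.
At 24 labels/s: frame 53108 → 00:36:52:20.

00:36:52:20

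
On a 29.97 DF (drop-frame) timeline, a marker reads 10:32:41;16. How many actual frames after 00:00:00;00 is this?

1137708

As if non-drop at 30 labels/s: (10 × 3600 + 32 × 60 + 41) × 30 + 16 = 1138846.
Minute boundaries passed: 632; those not divisible by 10: 632 − 63 = 569; dropped labels = 2 × 569 = 1138.
Actual frame index = 1138846 − 1138 = 1137708.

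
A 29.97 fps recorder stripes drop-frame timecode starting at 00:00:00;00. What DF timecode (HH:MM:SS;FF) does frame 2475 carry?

00:01:22;17

Each 10-minute DF block holds 10 × 60 × 30 − 9 × 2 = 17982 frames. 2475 ÷ 17982 → 0 full blocks, remainder 2475.
Within the partial block the first minute is 1800 frames and each further minute 1798, so 1 further minute boundary passed. Total skipped labels = 18 × 0 + 2 × 1 = 2.
Non-drop label index = 2475 + 2 = 2477; at 30 labels/s that is 00:01:22:17, i.e. DF 00:01:22;17.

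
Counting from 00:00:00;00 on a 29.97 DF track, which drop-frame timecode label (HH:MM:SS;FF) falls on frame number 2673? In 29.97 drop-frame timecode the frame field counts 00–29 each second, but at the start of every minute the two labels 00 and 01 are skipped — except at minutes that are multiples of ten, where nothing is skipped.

Each 10-minute DF block holds 10 × 60 × 30 − 9 × 2 = 17982 frames. 2673 ÷ 17982 → 0 full blocks, remainder 2673.
Within the partial block the first minute is 1800 frames and each further minute 1798, so 1 further minute boundary passed. Total skipped labels = 18 × 0 + 2 × 1 = 2.
Non-drop label index = 2673 + 2 = 2675; at 30 labels/s that is 00:01:29:05, i.e. DF 00:01:29;05.

00:01:29;05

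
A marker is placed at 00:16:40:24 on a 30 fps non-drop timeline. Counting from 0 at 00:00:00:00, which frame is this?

Total seconds to the label: (0 × 3600 + 16 × 60 + 40) = 1000.
Frame index = 1000 × 30 + 24 = 30024.

30024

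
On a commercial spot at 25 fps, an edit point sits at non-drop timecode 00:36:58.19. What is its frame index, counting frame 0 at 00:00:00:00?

55469

Total seconds to the label: (0 × 3600 + 36 × 60 + 58) = 2218.
Frame index = 2218 × 25 + 19 = 55469.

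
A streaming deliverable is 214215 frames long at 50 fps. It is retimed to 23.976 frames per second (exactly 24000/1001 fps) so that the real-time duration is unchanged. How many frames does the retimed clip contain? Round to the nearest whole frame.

Frames at target rate = 214215 × (24000/1001) / (50) = 102823200/1001 ≈ 102720.480.
Nearest whole frame: 102720.

102720 frames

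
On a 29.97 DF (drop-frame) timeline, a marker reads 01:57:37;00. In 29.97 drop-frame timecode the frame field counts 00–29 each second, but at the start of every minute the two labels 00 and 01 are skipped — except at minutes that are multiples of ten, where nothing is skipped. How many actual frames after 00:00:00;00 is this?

211498

Complete 10-minute blocks: 11, each 17982 frames → 197802.
Remaining 7 whole minutes in the current block: 1800 + 6 × 1798 = 12588 frames.
Within the current minute: 37 × 30 + 0 − 2 = 1108 (labels ;00/;01 skipped at this minute). Total = 197802 + 12588 + 1108 = 211498.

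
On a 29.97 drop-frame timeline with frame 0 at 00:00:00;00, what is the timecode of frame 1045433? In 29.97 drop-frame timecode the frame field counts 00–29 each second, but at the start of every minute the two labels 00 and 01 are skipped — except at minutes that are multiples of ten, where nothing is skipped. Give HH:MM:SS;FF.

09:41:22;19

Each 10-minute DF block holds 10 × 60 × 30 − 9 × 2 = 17982 frames. 1045433 ÷ 17982 → 58 full blocks, remainder 2477.
Within the partial block the first minute is 1800 frames and each further minute 1798, so 1 further minute boundary passed. Total skipped labels = 18 × 58 + 2 × 1 = 1046.
Non-drop label index = 1045433 + 1046 = 1046479; at 30 labels/s that is 09:41:22:19, i.e. DF 09:41:22;19.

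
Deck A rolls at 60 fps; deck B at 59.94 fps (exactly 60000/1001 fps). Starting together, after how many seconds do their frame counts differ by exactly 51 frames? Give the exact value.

850.85 seconds

The gap grows by |60000/1001 − 60| = 60/1001 frames per second.
Time for a 51-frame gap: 51 ÷ (60/1001) = 850.85 s.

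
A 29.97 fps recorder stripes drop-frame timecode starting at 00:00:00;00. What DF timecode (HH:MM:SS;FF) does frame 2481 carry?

Each 10-minute DF block holds 10 × 60 × 30 − 9 × 2 = 17982 frames. 2481 ÷ 17982 → 0 full blocks, remainder 2481.
Within the partial block the first minute is 1800 frames and each further minute 1798, so 1 further minute boundary passed. Total skipped labels = 18 × 0 + 2 × 1 = 2.
Non-drop label index = 2481 + 2 = 2483; at 30 labels/s that is 00:01:22:23, i.e. DF 00:01:22;23.

00:01:22;23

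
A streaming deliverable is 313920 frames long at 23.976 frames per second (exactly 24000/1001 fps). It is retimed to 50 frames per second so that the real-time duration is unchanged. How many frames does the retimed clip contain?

Target frames = source frames × (target rate / source rate) = 313920 × (50)/(24000/1001) = 313920 × 1001/480 = 654654.

654654 frames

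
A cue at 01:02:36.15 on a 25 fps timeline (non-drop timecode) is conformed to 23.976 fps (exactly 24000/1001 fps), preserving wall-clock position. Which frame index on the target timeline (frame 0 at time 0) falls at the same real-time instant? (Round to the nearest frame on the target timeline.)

frame 90068

Source frame index: (1×3600 + 2×60 + 36) × 25 + 15 = 93915.
Real time: 93915 / (25) = 18783/5 s.
Target frame: (18783/5) × (24000/1001) = 90158400/1001 ≈ 90068.332 → 90068.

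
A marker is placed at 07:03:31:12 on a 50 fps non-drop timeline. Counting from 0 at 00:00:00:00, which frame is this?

Total seconds to the label: (7 × 3600 + 3 × 60 + 31) = 25411.
Frame index = 25411 × 50 + 12 = 1270562.

1270562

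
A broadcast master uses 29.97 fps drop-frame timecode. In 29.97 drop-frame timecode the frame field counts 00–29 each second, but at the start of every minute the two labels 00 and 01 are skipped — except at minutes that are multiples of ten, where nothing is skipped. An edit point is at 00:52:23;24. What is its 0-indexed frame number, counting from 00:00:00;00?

94220

As if non-drop at 30 labels/s: (0 × 3600 + 52 × 60 + 23) × 30 + 24 = 94314.
Minute boundaries passed: 52; those not divisible by 10: 52 − 5 = 47; dropped labels = 2 × 47 = 94.
Actual frame index = 94314 − 94 = 94220.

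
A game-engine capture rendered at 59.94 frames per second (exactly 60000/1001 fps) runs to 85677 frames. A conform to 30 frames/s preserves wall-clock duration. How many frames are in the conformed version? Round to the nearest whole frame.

Frames at target rate = 85677 × (30) / (60000/1001) = 85762677/2000 ≈ 42881.338.
Nearest whole frame: 42881.

42881 frames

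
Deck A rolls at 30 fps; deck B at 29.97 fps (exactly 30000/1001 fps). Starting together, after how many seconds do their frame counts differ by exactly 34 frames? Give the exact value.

17017/15 seconds

The gap grows by |30000/1001 − 30| = 30/1001 frames per second.
Time for a 34-frame gap: 34 ÷ (30/1001) = 17017/15 s.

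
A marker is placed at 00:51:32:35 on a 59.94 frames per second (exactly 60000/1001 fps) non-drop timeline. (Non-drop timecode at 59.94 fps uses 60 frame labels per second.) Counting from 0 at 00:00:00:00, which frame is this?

Total seconds to the label: (0 × 3600 + 51 × 60 + 32) = 3092.
Frame index = 3092 × 60 + 35 = 185555.

185555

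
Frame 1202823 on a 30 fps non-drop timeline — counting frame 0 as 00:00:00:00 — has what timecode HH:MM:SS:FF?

1202823 ÷ 30 = 40094 full seconds, remainder 3 frames.
40094 s = 11 h 8 min 14 s.
Timecode: 11:08:14:03.

11:08:14:03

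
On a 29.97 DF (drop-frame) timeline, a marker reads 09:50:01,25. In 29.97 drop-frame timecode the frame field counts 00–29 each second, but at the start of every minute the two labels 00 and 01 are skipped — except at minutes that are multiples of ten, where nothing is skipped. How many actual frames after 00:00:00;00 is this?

1060993

As if non-drop at 30 labels/s: (9 × 3600 + 50 × 60 + 1) × 30 + 25 = 1062055.
Minute boundaries passed: 590; those not divisible by 10: 590 − 59 = 531; dropped labels = 2 × 531 = 1062.
Actual frame index = 1062055 − 1062 = 1060993.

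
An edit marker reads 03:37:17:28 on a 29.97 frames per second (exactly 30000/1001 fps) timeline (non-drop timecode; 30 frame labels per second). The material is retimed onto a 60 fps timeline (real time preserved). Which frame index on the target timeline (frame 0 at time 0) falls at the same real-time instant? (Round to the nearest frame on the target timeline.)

frame 783058

Source frame index: (3×3600 + 37×60 + 17) × 30 + 28 = 391138.
Real time: 391138 / (30000/1001) = 195764569/15000 s.
Target frame: (195764569/15000) × (60) = 195764569/250 ≈ 783058.276 → 783058.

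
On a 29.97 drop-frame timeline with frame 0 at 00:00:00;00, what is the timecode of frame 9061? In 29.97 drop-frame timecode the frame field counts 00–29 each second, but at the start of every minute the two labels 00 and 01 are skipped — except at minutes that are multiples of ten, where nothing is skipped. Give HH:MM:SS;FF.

00:05:02;11

Ten DF minutes hold 17982 frames, so frame 9061 lies in block 0 (frames 0–17981) with 9061 frames into that block.
The block's first minute is 1800 frames and the rest 1798 each; 9061 frames reaches minute 5, so 0 × 18 + 5 × 2 = 10 labels have been skipped so far.
Adding those back, label number 9061 + 10 = 9071 at 30 labels/s is 302 s + 11 f = 0 h 5 min 2 s frame 11, i.e. 00:05:02;11.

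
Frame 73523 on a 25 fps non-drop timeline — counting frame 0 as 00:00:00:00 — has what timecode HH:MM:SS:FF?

00:49:00:23

73523 ÷ 25 = 2940 full seconds, remainder 23 frames.
2940 s = 0 h 49 min 0 s.
Timecode: 00:49:00:23.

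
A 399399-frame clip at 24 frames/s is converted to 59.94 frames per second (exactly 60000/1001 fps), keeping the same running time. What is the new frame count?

Target frames = source frames × (target rate / source rate) = 399399 × (60000/1001)/(24) = 399399 × 2500/1001 = 997500.

997500 frames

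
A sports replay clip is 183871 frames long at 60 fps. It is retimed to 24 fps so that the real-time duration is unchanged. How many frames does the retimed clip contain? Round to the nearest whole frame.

73548 frames

Frames at target rate = 183871 × (24) / (60) = 367742/5 ≈ 73548.400.
Nearest whole frame: 73548.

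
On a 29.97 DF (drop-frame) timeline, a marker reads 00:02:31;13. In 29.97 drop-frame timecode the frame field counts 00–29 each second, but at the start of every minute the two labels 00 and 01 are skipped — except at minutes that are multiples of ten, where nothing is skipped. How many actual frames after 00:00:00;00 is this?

4539

As if non-drop at 30 labels/s: (0 × 3600 + 2 × 60 + 31) × 30 + 13 = 4543.
Minute boundaries passed: 2; those not divisible by 10: 2 − 0 = 2; dropped labels = 2 × 2 = 4.
Actual frame index = 4543 − 4 = 4539.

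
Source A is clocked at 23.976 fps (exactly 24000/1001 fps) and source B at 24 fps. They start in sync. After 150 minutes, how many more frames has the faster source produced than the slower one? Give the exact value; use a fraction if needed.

216000/1001 frames

150 min = 9000 s.
A emits 24000/1001 × 9000 = 216000000/1001 frames; B emits 24 × 9000 = 216000.
Difference = 216000/1001 frames (≈ 215.7842); B is ahead of A.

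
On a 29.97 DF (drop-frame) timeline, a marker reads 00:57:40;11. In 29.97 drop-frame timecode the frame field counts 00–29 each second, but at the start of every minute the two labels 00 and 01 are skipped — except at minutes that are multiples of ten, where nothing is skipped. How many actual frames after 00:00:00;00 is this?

Complete 10-minute blocks: 5, each 17982 frames → 89910.
Remaining 7 whole minutes in the current block: 1800 + 6 × 1798 = 12588 frames.
Within the current minute: 40 × 30 + 11 − 2 = 1209 (labels ;00/;01 skipped at this minute). Total = 89910 + 12588 + 1209 = 103707.

103707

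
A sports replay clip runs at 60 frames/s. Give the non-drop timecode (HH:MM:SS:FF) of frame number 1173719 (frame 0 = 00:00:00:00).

05:26:01:59

1173719 ÷ 60 = 19561 full seconds, remainder 59 frames.
19561 s = 5 h 26 min 1 s.
Timecode: 05:26:01:59.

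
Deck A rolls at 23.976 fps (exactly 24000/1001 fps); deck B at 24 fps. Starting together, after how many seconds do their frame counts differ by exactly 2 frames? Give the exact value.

1001/12 seconds

The gap grows by |24 − 24000/1001| = 24/1001 frames per second.
Time for a 2-frame gap: 2 ÷ (24/1001) = 1001/12 s.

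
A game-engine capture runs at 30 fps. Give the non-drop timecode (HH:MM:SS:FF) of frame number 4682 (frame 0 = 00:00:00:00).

4682 ÷ 30 = 156 full seconds, remainder 2 frames.
156 s = 0 h 2 min 36 s.
Timecode: 00:02:36:02.

00:02:36:02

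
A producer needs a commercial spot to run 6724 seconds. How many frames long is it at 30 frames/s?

Frames = 6724 × 30 = 201720.

201720 frames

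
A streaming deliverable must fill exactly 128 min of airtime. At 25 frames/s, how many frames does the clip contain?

192000 frames

128 min = 7680 s.
Frames = 7680 × 25 = 192000.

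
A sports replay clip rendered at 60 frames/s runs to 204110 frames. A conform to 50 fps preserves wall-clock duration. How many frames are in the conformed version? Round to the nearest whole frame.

Frames at target rate = 204110 × (50) / (60) = 510275/3 ≈ 170091.667.
Nearest whole frame: 170092.

170092 frames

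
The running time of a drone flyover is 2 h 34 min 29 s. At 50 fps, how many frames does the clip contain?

2 h 34 min 29 s = 9269 s.
Frames = 9269 × 50 = 463450.

463450 frames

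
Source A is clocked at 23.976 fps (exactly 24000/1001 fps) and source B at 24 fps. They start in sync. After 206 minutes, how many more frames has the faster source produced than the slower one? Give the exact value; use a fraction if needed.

206 min = 12360 s.
A emits 24000/1001 × 12360 = 296640000/1001 frames; B emits 24 × 12360 = 296640.
Difference = 296640/1001 frames (≈ 296.3437); B is ahead of A.

296640/1001 frames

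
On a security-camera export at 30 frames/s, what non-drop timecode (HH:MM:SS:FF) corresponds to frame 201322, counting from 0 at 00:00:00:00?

01:51:50:22

201322 ÷ 30 = 6710 full seconds, remainder 22 frames.
6710 s = 1 h 51 min 50 s.
Timecode: 01:51:50:22.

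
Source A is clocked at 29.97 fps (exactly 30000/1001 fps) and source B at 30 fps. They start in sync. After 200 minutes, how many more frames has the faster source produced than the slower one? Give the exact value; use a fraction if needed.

360000/1001 frames

200 min = 12000 s.
A emits 30000/1001 × 12000 = 360000000/1001 frames; B emits 30 × 12000 = 360000.
Difference = 360000/1001 frames (≈ 359.6404); B is ahead of A.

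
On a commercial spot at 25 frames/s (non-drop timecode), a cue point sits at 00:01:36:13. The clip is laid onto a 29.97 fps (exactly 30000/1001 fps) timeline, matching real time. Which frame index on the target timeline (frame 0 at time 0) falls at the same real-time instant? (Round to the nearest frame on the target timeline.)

frame 2893

Source frame index: (0×3600 + 1×60 + 36) × 25 + 13 = 2413.
Real time: 2413 / (25) = 2413/25 s.
Target frame: (2413/25) × (30000/1001) = 2895600/1001 ≈ 2892.707 → 2893.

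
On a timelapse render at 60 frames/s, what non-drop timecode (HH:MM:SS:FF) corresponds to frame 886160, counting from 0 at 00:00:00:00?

04:06:09:20

886160 ÷ 60 = 14769 full seconds, remainder 20 frames.
14769 s = 4 h 6 min 9 s.
Timecode: 04:06:09:20.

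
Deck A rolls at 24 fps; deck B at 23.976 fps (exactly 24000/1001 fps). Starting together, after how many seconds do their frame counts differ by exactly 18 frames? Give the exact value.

750.75 seconds

The gap grows by |24000/1001 − 24| = 24/1001 frames per second.
Time for a 18-frame gap: 18 ÷ (24/1001) = 750.75 s.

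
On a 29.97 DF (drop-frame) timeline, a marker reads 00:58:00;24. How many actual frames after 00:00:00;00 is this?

Complete 10-minute blocks: 5, each 17982 frames → 89910.
Remaining 8 whole minutes in the current block: 1800 + 7 × 1798 = 14386 frames.
Within the current minute: 0 × 30 + 24 − 2 = 22 (labels ;00/;01 skipped at this minute). Total = 89910 + 14386 + 22 = 104318.

104318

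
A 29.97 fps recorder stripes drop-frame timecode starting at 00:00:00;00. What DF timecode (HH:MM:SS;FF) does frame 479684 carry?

Each 10-minute DF block holds 10 × 60 × 30 − 9 × 2 = 17982 frames. 479684 ÷ 17982 → 26 full blocks, remainder 12152.
Within the partial block the first minute is 1800 frames and each further minute 1798, so 6 further minute boundaries passed. Total skipped labels = 18 × 26 + 2 × 6 = 480.
Non-drop label index = 479684 + 480 = 480164; at 30 labels/s that is 04:26:45:14, i.e. DF 04:26:45;14.

04:26:45;14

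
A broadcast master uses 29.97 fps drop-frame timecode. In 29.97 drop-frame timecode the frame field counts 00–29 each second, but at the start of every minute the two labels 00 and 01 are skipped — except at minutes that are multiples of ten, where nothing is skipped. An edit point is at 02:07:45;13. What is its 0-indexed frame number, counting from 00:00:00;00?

229733

Complete 10-minute blocks: 12, each 17982 frames → 215784.
Remaining 7 whole minutes in the current block: 1800 + 6 × 1798 = 12588 frames.
Within the current minute: 45 × 30 + 13 − 2 = 1361 (labels ;00/;01 skipped at this minute). Total = 215784 + 12588 + 1361 = 229733.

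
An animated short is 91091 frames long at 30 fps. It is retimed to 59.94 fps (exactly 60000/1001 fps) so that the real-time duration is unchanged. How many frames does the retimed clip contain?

182000 frames

Target frames = source frames × (target rate / source rate) = 91091 × (60000/1001)/(30) = 91091 × 2000/1001 = 182000.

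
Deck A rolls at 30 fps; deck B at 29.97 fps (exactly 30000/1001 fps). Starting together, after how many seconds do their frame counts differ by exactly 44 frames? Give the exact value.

22022/15 seconds

The gap grows by |30000/1001 − 30| = 30/1001 frames per second.
Time for a 44-frame gap: 44 ÷ (30/1001) = 22022/15 s.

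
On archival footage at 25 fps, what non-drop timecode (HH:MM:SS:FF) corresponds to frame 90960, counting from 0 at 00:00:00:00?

01:00:38:10

90960 ÷ 25 = 3638 full seconds, remainder 10 frames.
3638 s = 1 h 0 min 38 s.
Timecode: 01:00:38:10.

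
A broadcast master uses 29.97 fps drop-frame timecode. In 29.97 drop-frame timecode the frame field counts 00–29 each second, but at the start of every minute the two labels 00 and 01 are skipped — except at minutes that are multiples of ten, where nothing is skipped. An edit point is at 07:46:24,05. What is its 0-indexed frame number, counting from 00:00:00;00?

Complete 10-minute blocks: 46, each 17982 frames → 827172.
Remaining 6 whole minutes in the current block: 1800 + 5 × 1798 = 10790 frames.
Within the current minute: 24 × 30 + 5 − 2 = 723 (labels ;00/;01 skipped at this minute). Total = 827172 + 10790 + 723 = 838685.

838685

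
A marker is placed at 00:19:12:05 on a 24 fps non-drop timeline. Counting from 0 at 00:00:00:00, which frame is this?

27653

Total seconds to the label: (0 × 3600 + 19 × 60 + 12) = 1152.
Frame index = 1152 × 24 + 5 = 27653.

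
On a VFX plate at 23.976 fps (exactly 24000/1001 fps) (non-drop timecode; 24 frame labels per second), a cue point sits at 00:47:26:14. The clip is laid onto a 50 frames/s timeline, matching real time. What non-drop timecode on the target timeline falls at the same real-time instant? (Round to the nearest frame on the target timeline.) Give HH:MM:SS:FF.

00:47:29:21

Source frame index: (0×3600 + 47×60 + 26) × 24 + 14 = 68318.
Real time: 68318 / (24000/1001) = 34193159/12000 s.
Target frame: (34193159/12000) × (50) = 34193159/240 ≈ 142471.496 → 142471.
At 50 labels/s: frame 142471 → 00:47:29:21.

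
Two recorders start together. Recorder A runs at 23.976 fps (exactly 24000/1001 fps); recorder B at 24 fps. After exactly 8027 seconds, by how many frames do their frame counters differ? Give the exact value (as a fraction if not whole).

192648/1001 frames

A emits 24000/1001 × 8027 = 192648000/1001 frames; B emits 24 × 8027 = 192648.
Difference = 192648/1001 frames (≈ 192.4555); B is ahead of A.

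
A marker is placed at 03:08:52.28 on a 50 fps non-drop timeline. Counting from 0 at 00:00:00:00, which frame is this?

frame 566628

Total seconds to the label: (3 × 3600 + 8 × 60 + 52) = 11332.
Frame index = 11332 × 50 + 28 = 566628.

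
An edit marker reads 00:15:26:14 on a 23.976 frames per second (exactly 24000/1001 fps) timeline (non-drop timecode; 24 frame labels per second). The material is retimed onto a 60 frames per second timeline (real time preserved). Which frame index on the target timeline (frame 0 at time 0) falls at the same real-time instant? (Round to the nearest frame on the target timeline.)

frame 55651

Source frame index: (0×3600 + 15×60 + 26) × 24 + 14 = 22238.
Real time: 22238 / (24000/1001) = 11130119/12000 s.
Target frame: (11130119/12000) × (60) = 11130119/200 ≈ 55650.595 → 55651.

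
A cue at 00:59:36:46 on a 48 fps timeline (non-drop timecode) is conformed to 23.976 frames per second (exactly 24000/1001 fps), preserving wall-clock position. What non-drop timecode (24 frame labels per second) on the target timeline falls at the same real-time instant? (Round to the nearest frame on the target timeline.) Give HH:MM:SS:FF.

Source frame index: (0×3600 + 59×60 + 36) × 48 + 46 = 171694.
Real time: 171694 / (48) = 85847/24 s.
Target frame: (85847/24) × (24000/1001) = 85847000/1001 ≈ 85761.239 → 85761.
At 24 labels/s: frame 85761 → 00:59:33:09.

00:59:33:09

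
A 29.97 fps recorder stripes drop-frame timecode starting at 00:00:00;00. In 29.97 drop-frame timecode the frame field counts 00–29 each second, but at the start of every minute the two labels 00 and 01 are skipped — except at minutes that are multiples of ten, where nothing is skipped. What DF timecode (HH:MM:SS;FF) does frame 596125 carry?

Ten DF minutes hold 17982 frames, so frame 596125 lies in block 33 (frames 593406–611387) with 2719 frames into that block.
The block's first minute is 1800 frames and the rest 1798 each; 2719 frames reaches minute 1, so 33 × 18 + 1 × 2 = 596 labels have been skipped so far.
Adding those back, label number 596125 + 596 = 596721 at 30 labels/s is 19890 s + 21 f = 5 h 31 min 30 s frame 21, i.e. 05:31:30;21.

05:31:30;21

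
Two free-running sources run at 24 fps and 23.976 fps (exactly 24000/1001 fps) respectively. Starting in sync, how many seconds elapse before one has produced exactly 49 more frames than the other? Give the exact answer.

49049/24 seconds

The gap grows by |24000/1001 − 24| = 24/1001 frames per second.
Time for a 49-frame gap: 49 ÷ (24/1001) = 49049/24 s.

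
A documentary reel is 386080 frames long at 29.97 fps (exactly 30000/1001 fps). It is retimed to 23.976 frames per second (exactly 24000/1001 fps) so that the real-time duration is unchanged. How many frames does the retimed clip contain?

308864 frames

Target frames = source frames × (target rate / source rate) = 386080 × (24000/1001)/(30000/1001) = 386080 × 4/5 = 308864.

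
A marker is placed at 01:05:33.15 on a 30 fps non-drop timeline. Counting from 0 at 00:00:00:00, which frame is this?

frame 118005

Total seconds to the label: (1 × 3600 + 5 × 60 + 33) = 3933.
Frame index = 3933 × 30 + 15 = 118005.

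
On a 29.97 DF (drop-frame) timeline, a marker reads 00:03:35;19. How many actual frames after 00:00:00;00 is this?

Complete 10-minute blocks: 0, each 17982 frames → 0.
Remaining 3 whole minutes in the current block: 1800 + 2 × 1798 = 5396 frames.
Within the current minute: 35 × 30 + 19 − 2 = 1067 (labels ;00/;01 skipped at this minute). Total = 0 + 5396 + 1067 = 6463.

6463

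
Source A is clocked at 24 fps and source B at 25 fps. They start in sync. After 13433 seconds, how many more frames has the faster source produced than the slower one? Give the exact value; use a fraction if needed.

A emits 24 × 13433 = 322392 frames; B emits 25 × 13433 = 335825.
Difference = 13433 frames; B is ahead of A.

13433 frames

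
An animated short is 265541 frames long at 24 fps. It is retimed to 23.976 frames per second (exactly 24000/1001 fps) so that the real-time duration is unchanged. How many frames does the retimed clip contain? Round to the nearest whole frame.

Frames at target rate = 265541 × (24000/1001) / (24) = 265541000/1001 ≈ 265275.724.
Nearest whole frame: 265276.

265276 frames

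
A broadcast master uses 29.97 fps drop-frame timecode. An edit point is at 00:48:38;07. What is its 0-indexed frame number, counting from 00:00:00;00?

As if non-drop at 30 labels/s: (0 × 3600 + 48 × 60 + 38) × 30 + 7 = 87547.
Minute boundaries passed: 48; those not divisible by 10: 48 − 4 = 44; dropped labels = 2 × 44 = 88.
Actual frame index = 87547 − 88 = 87459.

87459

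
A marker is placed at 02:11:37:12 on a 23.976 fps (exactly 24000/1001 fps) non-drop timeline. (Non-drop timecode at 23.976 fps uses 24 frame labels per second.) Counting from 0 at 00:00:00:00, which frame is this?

frame 189540

Total seconds to the label: (2 × 3600 + 11 × 60 + 37) = 7897.
Frame index = 7897 × 24 + 12 = 189540.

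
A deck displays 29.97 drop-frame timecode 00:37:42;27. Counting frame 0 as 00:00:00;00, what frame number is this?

67819

Complete 10-minute blocks: 3, each 17982 frames → 53946.
Remaining 7 whole minutes in the current block: 1800 + 6 × 1798 = 12588 frames.
Within the current minute: 42 × 30 + 27 − 2 = 1285 (labels ;00/;01 skipped at this minute). Total = 53946 + 12588 + 1285 = 67819.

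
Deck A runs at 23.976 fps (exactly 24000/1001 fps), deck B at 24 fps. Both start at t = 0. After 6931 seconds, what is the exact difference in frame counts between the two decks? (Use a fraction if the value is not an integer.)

A emits 24000/1001 × 6931 = 166344000/1001 frames; B emits 24 × 6931 = 166344.
Difference = 166344/1001 frames (≈ 166.1778); B is ahead of A.

166344/1001 frames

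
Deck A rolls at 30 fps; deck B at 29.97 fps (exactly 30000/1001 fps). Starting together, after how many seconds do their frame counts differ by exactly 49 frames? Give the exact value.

49049/30 seconds

The gap grows by |30000/1001 − 30| = 30/1001 frames per second.
Time for a 49-frame gap: 49 ÷ (30/1001) = 49049/30 s.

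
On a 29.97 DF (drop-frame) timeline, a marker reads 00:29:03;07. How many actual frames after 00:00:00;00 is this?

Complete 10-minute blocks: 2, each 17982 frames → 35964.
Remaining 9 whole minutes in the current block: 1800 + 8 × 1798 = 16184 frames.
Within the current minute: 3 × 30 + 7 − 2 = 95 (labels ;00/;01 skipped at this minute). Total = 35964 + 16184 + 95 = 52243.

52243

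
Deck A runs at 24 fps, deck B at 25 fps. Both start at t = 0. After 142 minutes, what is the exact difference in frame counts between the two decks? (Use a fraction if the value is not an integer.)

142 min = 8520 s.
A emits 24 × 8520 = 204480 frames; B emits 25 × 8520 = 213000.
Difference = 8520 frames; B is ahead of A.

8520 frames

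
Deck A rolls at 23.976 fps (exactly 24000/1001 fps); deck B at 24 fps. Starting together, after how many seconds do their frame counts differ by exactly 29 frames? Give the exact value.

The gap grows by |24 − 24000/1001| = 24/1001 frames per second.
Time for a 29-frame gap: 29 ÷ (24/1001) = 29029/24 s.

29029/24 seconds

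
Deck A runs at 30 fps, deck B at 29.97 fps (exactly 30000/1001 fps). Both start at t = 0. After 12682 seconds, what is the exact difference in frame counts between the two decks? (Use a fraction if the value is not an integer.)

380460/1001 frames

A emits 30 × 12682 = 380460 frames; B emits 30000/1001 × 12682 = 380460000/1001.
Difference = 380460/1001 frames (≈ 380.0799); B is behind A.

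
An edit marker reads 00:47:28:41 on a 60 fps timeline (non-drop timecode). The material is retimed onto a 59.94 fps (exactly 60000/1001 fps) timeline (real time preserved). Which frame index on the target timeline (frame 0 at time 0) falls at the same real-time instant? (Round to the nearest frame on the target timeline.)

Source frame index: (0×3600 + 47×60 + 28) × 60 + 41 = 170921.
Real time: 170921 / (60) = 170921/60 s.
Target frame: (170921/60) × (60000/1001) = 170921000/1001 ≈ 170750.250 → 170750.

frame 170750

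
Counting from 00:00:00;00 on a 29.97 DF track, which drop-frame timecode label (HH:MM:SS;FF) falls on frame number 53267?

00:29:37;11

Each 10-minute DF block holds 10 × 60 × 30 − 9 × 2 = 17982 frames. 53267 ÷ 17982 → 2 full blocks, remainder 17303.
Within the partial block the first minute is 1800 frames and each further minute 1798, so 9 further minute boundaries passed. Total skipped labels = 18 × 2 + 2 × 9 = 54.
Non-drop label index = 53267 + 54 = 53321; at 30 labels/s that is 00:29:37:11, i.e. DF 00:29:37;11.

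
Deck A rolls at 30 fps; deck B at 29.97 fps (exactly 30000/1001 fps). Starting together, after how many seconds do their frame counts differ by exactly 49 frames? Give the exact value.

49049/30 seconds

The gap grows by |30000/1001 − 30| = 30/1001 frames per second.
Time for a 49-frame gap: 49 ÷ (30/1001) = 49049/30 s.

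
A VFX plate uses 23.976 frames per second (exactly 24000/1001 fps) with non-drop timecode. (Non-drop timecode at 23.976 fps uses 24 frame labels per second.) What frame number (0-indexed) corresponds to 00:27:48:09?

40041

Total seconds to the label: (0 × 3600 + 27 × 60 + 48) = 1668.
Frame index = 1668 × 24 + 9 = 40041.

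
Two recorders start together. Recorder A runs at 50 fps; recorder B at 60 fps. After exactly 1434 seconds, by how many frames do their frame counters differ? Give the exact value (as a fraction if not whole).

A emits 50 × 1434 = 71700 frames; B emits 60 × 1434 = 86040.
Difference = 14340 frames; B is ahead of A.

14340 frames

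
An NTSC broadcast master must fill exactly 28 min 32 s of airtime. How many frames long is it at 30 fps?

28 min 32 s = 1712 s.
Frames = 1712 × 30 = 51360.

51360 frames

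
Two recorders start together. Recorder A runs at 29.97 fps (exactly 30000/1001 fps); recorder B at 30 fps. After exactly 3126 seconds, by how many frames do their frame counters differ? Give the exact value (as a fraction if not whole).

A emits 30000/1001 × 3126 = 93780000/1001 frames; B emits 30 × 3126 = 93780.
Difference = 93780/1001 frames (≈ 93.6863); B is ahead of A.

93780/1001 frames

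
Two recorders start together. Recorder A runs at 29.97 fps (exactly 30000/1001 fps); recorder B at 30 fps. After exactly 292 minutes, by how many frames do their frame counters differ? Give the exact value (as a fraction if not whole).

525600/1001 frames

292 min = 17520 s.
A emits 30000/1001 × 17520 = 525600000/1001 frames; B emits 30 × 17520 = 525600.
Difference = 525600/1001 frames (≈ 525.0749); B is ahead of A.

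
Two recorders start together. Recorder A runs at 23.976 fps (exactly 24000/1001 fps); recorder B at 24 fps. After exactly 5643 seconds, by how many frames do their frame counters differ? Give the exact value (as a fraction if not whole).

A emits 24000/1001 × 5643 = 12312000/91 frames; B emits 24 × 5643 = 135432.
Difference = 12312/91 frames (≈ 135.2967); B is ahead of A.

12312/91 frames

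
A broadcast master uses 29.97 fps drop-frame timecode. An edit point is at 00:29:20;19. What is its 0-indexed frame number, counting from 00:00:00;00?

52765

As if non-drop at 30 labels/s: (0 × 3600 + 29 × 60 + 20) × 30 + 19 = 52819.
Minute boundaries passed: 29; those not divisible by 10: 29 − 2 = 27; dropped labels = 2 × 27 = 54.
Actual frame index = 52819 − 54 = 52765.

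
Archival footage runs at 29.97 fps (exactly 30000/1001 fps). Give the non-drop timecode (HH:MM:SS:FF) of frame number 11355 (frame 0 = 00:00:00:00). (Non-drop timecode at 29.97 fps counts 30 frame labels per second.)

11355 ÷ 30 = 378 full seconds, remainder 15 frames.
378 s = 0 h 6 min 18 s.
Timecode: 00:06:18:15.

00:06:18:15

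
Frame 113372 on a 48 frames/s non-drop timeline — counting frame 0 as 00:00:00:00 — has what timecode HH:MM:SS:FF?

00:39:21:44

113372 ÷ 48 = 2361 full seconds, remainder 44 frames.
2361 s = 0 h 39 min 21 s.
Timecode: 00:39:21:44.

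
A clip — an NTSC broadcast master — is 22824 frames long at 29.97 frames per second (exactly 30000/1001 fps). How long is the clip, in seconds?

Running time = 22824 / (30000/1001) = 761.5608 s.

761.5608 seconds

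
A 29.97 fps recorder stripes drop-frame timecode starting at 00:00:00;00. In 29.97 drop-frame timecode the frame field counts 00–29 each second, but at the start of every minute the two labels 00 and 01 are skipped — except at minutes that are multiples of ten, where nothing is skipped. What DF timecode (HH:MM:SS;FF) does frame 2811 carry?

00:01:33;23

Each 10-minute DF block holds 10 × 60 × 30 − 9 × 2 = 17982 frames. 2811 ÷ 17982 → 0 full blocks, remainder 2811.
Within the partial block the first minute is 1800 frames and each further minute 1798, so 1 further minute boundary passed. Total skipped labels = 18 × 0 + 2 × 1 = 2.
Non-drop label index = 2811 + 2 = 2813; at 30 labels/s that is 00:01:33:23, i.e. DF 00:01:33;23.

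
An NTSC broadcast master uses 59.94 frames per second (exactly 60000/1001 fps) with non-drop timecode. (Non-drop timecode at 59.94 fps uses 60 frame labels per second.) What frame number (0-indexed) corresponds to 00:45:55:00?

frame 165300

Total seconds to the label: (0 × 3600 + 45 × 60 + 55) = 2755.
Frame index = 2755 × 60 + 0 = 165300.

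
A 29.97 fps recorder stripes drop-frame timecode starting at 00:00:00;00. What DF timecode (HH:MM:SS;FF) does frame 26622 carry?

00:14:48;08

Ten DF minutes hold 17982 frames, so frame 26622 lies in block 1 (frames 17982–35963) with 8640 frames into that block.
The block's first minute is 1800 frames and the rest 1798 each; 8640 frames reaches minute 4, so 1 × 18 + 4 × 2 = 26 labels have been skipped so far.
Adding those back, label number 26622 + 26 = 26648 at 30 labels/s is 888 s + 8 f = 0 h 14 min 48 s frame 8, i.e. 00:14:48;08.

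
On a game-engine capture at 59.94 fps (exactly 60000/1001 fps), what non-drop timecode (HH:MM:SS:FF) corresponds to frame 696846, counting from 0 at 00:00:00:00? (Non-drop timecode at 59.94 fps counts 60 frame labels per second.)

696846 ÷ 60 = 11614 full seconds, remainder 6 frames.
11614 s = 3 h 13 min 34 s.
Timecode: 03:13:34:06.

03:13:34:06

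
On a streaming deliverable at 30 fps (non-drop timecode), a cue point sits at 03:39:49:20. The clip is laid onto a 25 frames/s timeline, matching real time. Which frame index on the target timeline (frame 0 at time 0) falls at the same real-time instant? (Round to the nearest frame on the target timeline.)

frame 329742

Source frame index: (3×3600 + 39×60 + 49) × 30 + 20 = 395690.
Real time: 395690 / (30) = 39569/3 s.
Target frame: (39569/3) × (25) = 989225/3 ≈ 329741.667 → 329742.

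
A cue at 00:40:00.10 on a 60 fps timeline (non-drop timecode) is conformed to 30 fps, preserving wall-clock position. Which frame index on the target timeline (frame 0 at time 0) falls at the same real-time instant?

Source frame index: (0×3600 + 40×60 + 0) × 60 + 10 = 144010.
Real time: 144010 / (60) = 14401/6 s.
Target frame: (14401/6) × (30) = 72005.

frame 72005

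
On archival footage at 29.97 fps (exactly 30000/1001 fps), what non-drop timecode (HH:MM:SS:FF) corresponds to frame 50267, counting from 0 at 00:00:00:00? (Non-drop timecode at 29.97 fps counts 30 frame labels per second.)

00:27:55:17

50267 ÷ 30 = 1675 full seconds, remainder 17 frames.
1675 s = 0 h 27 min 55 s.
Timecode: 00:27:55:17.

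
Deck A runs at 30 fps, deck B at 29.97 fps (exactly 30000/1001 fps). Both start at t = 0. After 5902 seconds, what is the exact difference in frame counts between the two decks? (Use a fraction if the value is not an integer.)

13620/77 frames

A emits 30 × 5902 = 177060 frames; B emits 30000/1001 × 5902 = 13620000/77.
Difference = 13620/77 frames (≈ 176.8831); B is behind A.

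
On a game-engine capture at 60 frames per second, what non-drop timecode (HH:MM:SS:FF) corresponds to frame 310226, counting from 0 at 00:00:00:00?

01:26:10:26

310226 ÷ 60 = 5170 full seconds, remainder 26 frames.
5170 s = 1 h 26 min 10 s.
Timecode: 01:26:10:26.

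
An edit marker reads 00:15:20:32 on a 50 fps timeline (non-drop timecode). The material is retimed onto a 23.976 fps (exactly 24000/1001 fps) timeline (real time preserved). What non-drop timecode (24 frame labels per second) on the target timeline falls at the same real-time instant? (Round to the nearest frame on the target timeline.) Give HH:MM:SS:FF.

00:15:19:17

Source frame index: (0×3600 + 15×60 + 20) × 50 + 32 = 46032.
Real time: 46032 / (50) = 23016/25 s.
Target frame: (23016/25) × (24000/1001) = 3156480/143 ≈ 22073.287 → 22073.
At 24 labels/s: frame 22073 → 00:15:19:17.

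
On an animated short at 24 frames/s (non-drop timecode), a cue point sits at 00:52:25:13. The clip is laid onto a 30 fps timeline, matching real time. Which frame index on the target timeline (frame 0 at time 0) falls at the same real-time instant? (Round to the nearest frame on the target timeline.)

Source frame index: (0×3600 + 52×60 + 25) × 24 + 13 = 75493.
Real time: 75493 / (24) = 75493/24 s.
Target frame: (75493/24) × (30) = 377465/4 ≈ 94366.250 → 94366.

frame 94366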